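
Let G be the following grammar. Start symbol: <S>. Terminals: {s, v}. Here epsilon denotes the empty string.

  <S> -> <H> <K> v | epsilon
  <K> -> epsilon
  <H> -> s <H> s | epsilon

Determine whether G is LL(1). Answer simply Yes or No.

No

FIRST(<S>) = {epsilon, s, v}
FIRST(<K>) = {epsilon}
FIRST(<H>) = {epsilon, s}
FOLLOW(<S>) = {$}
FOLLOW(<K>) = {v}
FOLLOW(<H>) = {s, v}
Cell M[<H>, s] receives both <H> -> s <H> s and <H> -> epsilon — the grammar is not LL(1).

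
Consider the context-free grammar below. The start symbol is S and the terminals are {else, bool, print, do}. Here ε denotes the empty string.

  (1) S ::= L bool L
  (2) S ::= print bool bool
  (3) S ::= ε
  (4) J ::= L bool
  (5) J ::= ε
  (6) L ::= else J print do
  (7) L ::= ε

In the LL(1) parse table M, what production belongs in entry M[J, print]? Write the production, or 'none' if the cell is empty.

FIRST(L) = {ε, else}
FIRST(S) = {ε, bool, else, print}  (via L bool L)
FIRST(J) = {ε, bool, else}  (via L bool)
FOLLOW(S) includes $ since S is the start symbol.
FOLLOW(J): in L::=else J print do, J is followed by print do with FIRST {print}. Thus FOLLOW(J) = {print}.
For J ::= L bool: FIRST(L bool) = {bool, else}, so it goes in M[J, t] for t ∈ {bool, else}.
For J ::= ε: FIRST(ε) = {ε}, so it goes in M[J, t] for t ∈ {}; since ε ∈ FIRST, also for every t ∈ FOLLOW(J) = {print}.

J ::= ε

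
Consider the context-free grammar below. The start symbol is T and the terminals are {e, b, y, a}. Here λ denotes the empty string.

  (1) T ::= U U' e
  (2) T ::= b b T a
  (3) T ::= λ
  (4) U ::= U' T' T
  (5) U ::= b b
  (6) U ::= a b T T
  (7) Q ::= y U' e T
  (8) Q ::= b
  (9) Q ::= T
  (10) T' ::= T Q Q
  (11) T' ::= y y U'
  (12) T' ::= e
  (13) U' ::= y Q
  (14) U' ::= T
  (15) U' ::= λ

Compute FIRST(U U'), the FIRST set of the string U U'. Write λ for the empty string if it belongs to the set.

FIRST(T): from T::=U U' e we get {a, b, e, y}; from T::=b b T a we get {b}; from T::=λ we get {λ}. So FIRST(T) = {λ, a, b, e, y}.
FIRST(Q): from Q::=y U' e T we get {y}; from Q::=b we get {b}; from Q::=T we get {λ, a, b, e, y}. So FIRST(Q) = {λ, a, b, e, y}.
FIRST(U'): from U'::=y Q we get {y}; from U'::=T we get {λ, a, b, e, y}; from U'::=λ we get {λ}. So FIRST(U') = {λ, a, b, e, y}.
FIRST(T'): from T'::=T Q Q we get {λ, a, b, e, y}; from T'::=y y U' we get {y}; from T'::=e we get {e}. So FIRST(T') = {λ, a, b, e, y}.
FIRST(U): from U::=U' T' T we get {λ, a, b, e, y}; from U::=b b we get {b}; from U::=a b T T we get {a}. So FIRST(U) = {λ, a, b, e, y}.
FIRST(U U'): take FIRST of each symbol in turn, carrying on past any symbol whose FIRST contains λ; result {λ, a, b, e, y}.

{λ, a, b, e, y}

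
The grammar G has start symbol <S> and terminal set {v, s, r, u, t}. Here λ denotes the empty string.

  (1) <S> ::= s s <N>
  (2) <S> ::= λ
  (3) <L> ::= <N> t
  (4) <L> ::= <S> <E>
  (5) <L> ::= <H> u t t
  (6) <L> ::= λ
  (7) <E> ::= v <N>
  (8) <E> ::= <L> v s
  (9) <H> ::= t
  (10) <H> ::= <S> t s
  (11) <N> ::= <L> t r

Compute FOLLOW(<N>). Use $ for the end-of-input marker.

FIRST(<S>): from <S>::=s s <N> we get {s}; from <S>::=λ we get {λ}. So FIRST(<S>) = {λ, s}.
FIRST(<H>): from <H>::=t we get {t}; from <H>::=<S> t s we get {s, t}. So FIRST(<H>) = {s, t}.
FIRST(<L>): from <L>::=<N> t we get {s, t, v}; from <L>::=<S> <E> we get {s, t, v}; from <L>::=<H> u t t we get {s, t}; from <L>::=λ we get {λ}. So FIRST(<L>) = {λ, s, t, v}.
FIRST(<E>): from <E>::=v <N> we get {v}; from <E>::=<L> v s we get {s, t, v}. So FIRST(<E>) = {s, t, v}.
FIRST(<N>): from <N>::=<L> t r we get {s, t, v}. So FIRST(<N>) = {s, t, v}.
FOLLOW(<S>) includes $ since <S> is the start symbol.
FOLLOW(<S>): in <L>::=<S> <E>, <S> is followed by <E> with FIRST {s, t, v}; in <H>::=<S> t s, <S> is followed by t s with FIRST {t}. Thus FOLLOW(<S>) = {$, s, t, v}.
FOLLOW(<L>): in <E>::=<L> v s, <L> is followed by v s with FIRST {v}; in <N>::=<L> t r, <L> is followed by t r with FIRST {t}. Thus FOLLOW(<L>) = {t, v}.
FOLLOW(<E>): in <L>::=<S> <E>, the suffix after <E> is empty, so FOLLOW(<E>) ⊇ FOLLOW(<L>) = {t, v}. Thus FOLLOW(<E>) = {t, v}.
FOLLOW(<H>): in <L>::=<H> u t t, <H> is followed by u t t with FIRST {u}. Thus FOLLOW(<H>) = {u}.
FOLLOW(<N>): in <S>::=s s <N>, the suffix after <N> is empty, so FOLLOW(<N>) ⊇ FOLLOW(<S>) = {$, s, t, v}; in <L>::=<N> t, <N> is followed by t with FIRST {t}; in <E>::=v <N>, the suffix after <N> is empty, so FOLLOW(<N>) ⊇ FOLLOW(<E>) = {t, v}. Thus FOLLOW(<N>) = {$, s, t, v}.

{$, s, t, v}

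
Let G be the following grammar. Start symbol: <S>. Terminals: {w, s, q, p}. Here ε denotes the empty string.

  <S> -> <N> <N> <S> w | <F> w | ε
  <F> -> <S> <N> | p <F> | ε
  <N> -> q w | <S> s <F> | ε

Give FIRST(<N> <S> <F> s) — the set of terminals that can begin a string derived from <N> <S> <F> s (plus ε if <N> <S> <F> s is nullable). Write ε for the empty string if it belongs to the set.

{p, q, s, w}

FIRST(<S>): from <S>-><N> <N> <S> w we get {p, q, s, w}; from <S>-><F> w we get {p, q, s, w}; from <S>->ε we get {ε}. So FIRST(<S>) = {ε, p, q, s, w}.
FIRST(<N>): from <N>->q w we get {q}; from <N>-><S> s <F> we get {p, q, s, w}; from <N>->ε we get {ε}. So FIRST(<N>) = {ε, p, q, s, w}.
FIRST(<F>): from <F>-><S> <N> we get {ε, p, q, s, w}; from <F>->p <F> we get {p}; from <F>->ε we get {ε}. So FIRST(<F>) = {ε, p, q, s, w}.
FIRST(<N> <S> <F> s): take FIRST of each symbol in turn, carrying on past any symbol whose FIRST contains ε; result {p, q, s, w}.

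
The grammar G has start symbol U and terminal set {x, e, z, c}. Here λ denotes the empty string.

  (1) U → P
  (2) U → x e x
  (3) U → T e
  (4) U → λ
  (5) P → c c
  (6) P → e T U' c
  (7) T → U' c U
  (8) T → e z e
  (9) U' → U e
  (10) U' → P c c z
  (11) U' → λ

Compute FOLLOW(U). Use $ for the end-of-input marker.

FIRST(P) = {c, e}
FIRST(U) = {λ, c, e, x}  (via P, T e)
FIRST(U') = {λ, c, e, x}  (via U e, P c c z)
FIRST(T) = {c, e, x}  (via U' c U)
FOLLOW(U) includes $ since U is the start symbol.
FOLLOW(T): in U→T e, T is followed by e with FIRST {e}; in P→e T U' c, T is followed by U' c with FIRST {c, e, x}. Thus FOLLOW(T) = {c, e, x}.
FOLLOW(U): in T→U' c U, the suffix after U is empty, so FOLLOW(U) ⊇ FOLLOW(T) = {c, e, x}; in U'→U e, U is followed by e with FIRST {e}. Thus FOLLOW(U) = {$, c, e, x}.
FOLLOW(P): in U→P, the suffix after P is empty, so FOLLOW(P) ⊇ FOLLOW(U) = {$, c, e, x}; in U'→P c c z, P is followed by c c z with FIRST {c}. Thus FOLLOW(P) = {$, c, e, x}.
FOLLOW(U'): in P→e T U' c, U' is followed by c with FIRST {c}; in T→U' c U, U' is followed by c U with FIRST {c}. Thus FOLLOW(U') = {c}.

{$, c, e, x}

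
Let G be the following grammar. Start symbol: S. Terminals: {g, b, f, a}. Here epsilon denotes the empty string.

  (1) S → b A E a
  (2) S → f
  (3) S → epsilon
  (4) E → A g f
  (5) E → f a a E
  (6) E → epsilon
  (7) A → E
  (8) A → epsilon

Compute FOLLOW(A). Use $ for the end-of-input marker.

{a, f, g}

FIRST(S): from S→b A E a we get {b}; from S→f we get {f}; from S→epsilon we get {epsilon}. So FIRST(S) = {epsilon, b, f}.
FIRST(E): from E→A g f we get {f, g}; from E→f a a E we get {f}; from E→epsilon we get {epsilon}. So FIRST(E) = {epsilon, f, g}.
FIRST(A): from A→E we get {epsilon, f, g}; from A→epsilon we get {epsilon}. So FIRST(A) = {epsilon, f, g}.
FOLLOW(S) includes $ since S is the start symbol.
FOLLOW(S): S appears on no right-hand side. Thus FOLLOW(S) = {$}.
FOLLOW(A): in S→b A E a, A is followed by E a with FIRST {a, f, g}; in E→A g f, A is followed by g f with FIRST {g}. Thus FOLLOW(A) = {a, f, g}.
FOLLOW(E): in S→b A E a, E is followed by a with FIRST {a}; in E→f a a E, the suffix after E is empty (adds nothing new); in A→E, the suffix after E is empty, so FOLLOW(E) ⊇ FOLLOW(A) = {a, f, g}. Thus FOLLOW(E) = {a, f, g}.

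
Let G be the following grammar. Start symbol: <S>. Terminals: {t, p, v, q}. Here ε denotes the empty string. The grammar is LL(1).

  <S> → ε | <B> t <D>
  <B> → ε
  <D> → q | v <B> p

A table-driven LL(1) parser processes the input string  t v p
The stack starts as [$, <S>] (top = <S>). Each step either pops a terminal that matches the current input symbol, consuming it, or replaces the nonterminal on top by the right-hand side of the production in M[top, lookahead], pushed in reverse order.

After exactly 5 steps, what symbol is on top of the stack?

<B>

step 1: stack=$ <S>  input=t v p $  — expand <S> → <B> t <D>
step 2: stack=$ <D> t <B>  input=t v p $  — expand <B> → ε
step 3: stack=$ <D> t  input=t v p $  — match t
step 4: stack=$ <D>  input=v p $  — expand <D> → v <B> p
step 5: stack=$ p <B> v  input=v p $  — match v
Stack after step 5: $ p <B> (top = <B>).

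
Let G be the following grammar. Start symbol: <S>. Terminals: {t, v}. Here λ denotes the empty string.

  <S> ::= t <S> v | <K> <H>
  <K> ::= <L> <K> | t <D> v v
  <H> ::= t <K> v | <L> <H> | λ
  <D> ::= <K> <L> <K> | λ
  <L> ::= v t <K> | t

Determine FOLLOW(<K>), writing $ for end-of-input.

FIRST(<L>) = {t, v}
FIRST(<K>) = {t, v}  (via <L> <K>)
FIRST(<H>) = {λ, t, v}  (via <L> <H>)
FIRST(<S>) = {t, v}  (via <K> <H>)
FIRST(<D>) = {λ, t, v}  (via <K> <L> <K>)
FOLLOW(<S>) includes $ since <S> is the start symbol.
FOLLOW(<S>): in <S>::=t <S> v, <S> is followed by v with FIRST {v}. Thus FOLLOW(<S>) = {$, v}.
FOLLOW(<H>): in <S>::=<K> <H>, the suffix after <H> is empty, so FOLLOW(<H>) ⊇ FOLLOW(<S>) = {$, v}; in <H>::=<L> <H>, the suffix after <H> is empty (adds nothing new). Thus FOLLOW(<H>) = {$, v}.
FOLLOW(<D>): in <K>::=t <D> v v, <D> is followed by v v with FIRST {v}. Thus FOLLOW(<D>) = {v}.
FOLLOW(<L>): in <K>::=<L> <K>, <L> is followed by <K> with FIRST {t, v}; in <H>::=<L> <H>, <L> is followed by <H> with FIRST {λ, t, v}; in <H>::=<L> <H>, the suffix after <L> is nullable, so FOLLOW(<L>) ⊇ FOLLOW(<H>) = {$, v}; in <D>::=<K> <L> <K>, <L> is followed by <K> with FIRST {t, v}. Thus FOLLOW(<L>) = {$, t, v}.
FOLLOW(<K>): in <S>::=<K> <H>, <K> is followed by <H> with FIRST {λ, t, v}; in <S>::=<K> <H>, the suffix after <K> is nullable, so FOLLOW(<K>) ⊇ FOLLOW(<S>) = {$, v}; in <K>::=<L> <K>, the suffix after <K> is empty (adds nothing new); in <H>::=t <K> v, <K> is followed by v with FIRST {v}; in <D>::=<K> <L> <K> (occurrence 1), <K> is followed by <L> <K> with FIRST {t, v}; in <D>::=<K> <L> <K> (occurrence 2), the suffix after <K> is empty, so FOLLOW(<K>) ⊇ FOLLOW(<D>) = {v}; in <L>::=v t <K>, the suffix after <K> is empty, so FOLLOW(<K>) ⊇ FOLLOW(<L>) = {$, t, v}. Thus FOLLOW(<K>) = {$, t, v}.

{$, t, v}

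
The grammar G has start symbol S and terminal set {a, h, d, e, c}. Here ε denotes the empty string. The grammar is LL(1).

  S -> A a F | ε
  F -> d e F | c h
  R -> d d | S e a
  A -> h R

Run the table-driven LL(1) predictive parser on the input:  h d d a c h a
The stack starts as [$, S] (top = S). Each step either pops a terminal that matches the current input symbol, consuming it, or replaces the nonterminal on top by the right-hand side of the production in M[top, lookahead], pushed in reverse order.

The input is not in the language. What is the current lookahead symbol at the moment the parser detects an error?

      Stack      Input            Action
   1  $ S        h d d a c h a $  expand S -> A a F
   2  $ F a A    h d d a c h a $  expand A -> h R
   3  $ F a R h  h d d a c h a $  match h
   4  $ F a R    d d a c h a $    expand R -> d d
   5  $ F a d d  d d a c h a $    match d
   6  $ F a d    d a c h a $      match d
   7  $ F a      a c h a $        match a
   8  $ F        c h a $          expand F -> c h
   9  $ h c      c h a $          match c
  10  $ h        h a $            match h
  11  $          a $              error: stack empty but input remains

a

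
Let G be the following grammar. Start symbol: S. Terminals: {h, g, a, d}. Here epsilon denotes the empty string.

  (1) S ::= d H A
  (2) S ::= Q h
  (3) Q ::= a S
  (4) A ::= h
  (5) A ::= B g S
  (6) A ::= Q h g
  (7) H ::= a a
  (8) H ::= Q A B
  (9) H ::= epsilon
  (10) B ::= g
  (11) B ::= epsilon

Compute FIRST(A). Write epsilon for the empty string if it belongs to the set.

{a, g, h}

FIRST(Q): from Q::=a S we get {a}. So FIRST(Q) = {a}.
FIRST(B): from B::=g we get {g}; from B::=epsilon we get {epsilon}. So FIRST(B) = {epsilon, g}.
FIRST(S): from S::=d H A we get {d}; from S::=Q h we get {a}. So FIRST(S) = {a, d}.
FIRST(A): from A::=h we get {h}; from A::=B g S we get {g}; from A::=Q h g we get {a}. So FIRST(A) = {a, g, h}.
FIRST(H): from H::=a a we get {a}; from H::=Q A B we get {a}; from H::=epsilon we get {epsilon}. So FIRST(H) = {epsilon, a}.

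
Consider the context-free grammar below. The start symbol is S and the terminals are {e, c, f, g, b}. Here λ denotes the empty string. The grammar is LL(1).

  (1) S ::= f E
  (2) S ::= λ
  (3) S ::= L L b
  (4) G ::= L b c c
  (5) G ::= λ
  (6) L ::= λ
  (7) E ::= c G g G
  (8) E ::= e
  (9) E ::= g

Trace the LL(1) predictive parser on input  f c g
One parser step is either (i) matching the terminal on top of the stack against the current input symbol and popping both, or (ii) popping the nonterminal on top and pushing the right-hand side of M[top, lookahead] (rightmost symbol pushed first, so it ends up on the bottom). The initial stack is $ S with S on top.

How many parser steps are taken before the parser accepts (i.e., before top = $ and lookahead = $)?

     Stack      Input    Action
  1  $ S        f c g $  expand S ::= f E
  2  $ E f      f c g $  match f
  3  $ E        c g $    expand E ::= c G g G
  4  $ G g G c  c g $    match c
  5  $ G g G    g $      expand G ::= λ
  6  $ G g      g $      match g
  7  $ G        $        expand G ::= λ
Accept reached after 7 steps.

7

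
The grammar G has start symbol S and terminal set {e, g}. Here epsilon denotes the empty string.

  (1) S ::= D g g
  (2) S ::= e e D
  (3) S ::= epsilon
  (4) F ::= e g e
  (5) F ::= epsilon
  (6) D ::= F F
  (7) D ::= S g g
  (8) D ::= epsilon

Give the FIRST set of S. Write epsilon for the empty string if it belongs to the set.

FIRST(F) = {epsilon, e}
FIRST(S) = {epsilon, e, g}  (via D g g)
FIRST(D) = {epsilon, e, g}  (via F F, S g g)

{epsilon, e, g}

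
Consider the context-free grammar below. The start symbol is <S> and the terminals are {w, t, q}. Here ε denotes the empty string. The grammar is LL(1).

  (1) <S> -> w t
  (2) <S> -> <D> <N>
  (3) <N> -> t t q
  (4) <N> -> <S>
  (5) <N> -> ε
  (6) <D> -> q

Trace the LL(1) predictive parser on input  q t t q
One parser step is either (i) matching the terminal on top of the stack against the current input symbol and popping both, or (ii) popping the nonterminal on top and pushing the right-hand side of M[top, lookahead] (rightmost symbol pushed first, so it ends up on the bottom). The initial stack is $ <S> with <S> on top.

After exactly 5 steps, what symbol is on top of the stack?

t

step 1: stack=$ <S>  input=q t t q $  — expand <S> -> <D> <N>
step 2: stack=$ <N> <D>  input=q t t q $  — expand <D> -> q
step 3: stack=$ <N> q  input=q t t q $  — match q
step 4: stack=$ <N>  input=t t q $  — expand <N> -> t t q
step 5: stack=$ q t t  input=t t q $  — match t
Stack after step 5: $ q t (top = t).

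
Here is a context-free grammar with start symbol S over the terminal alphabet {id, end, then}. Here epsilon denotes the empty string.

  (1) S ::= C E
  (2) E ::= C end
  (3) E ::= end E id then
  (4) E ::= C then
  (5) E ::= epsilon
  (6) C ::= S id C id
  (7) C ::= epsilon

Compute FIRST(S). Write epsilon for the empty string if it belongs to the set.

{epsilon, end, id, then}

FIRST(S) = {epsilon, end, id, then}  (via C E)
FIRST(C) = {epsilon, end, id, then}  (via S id C id)
FIRST(E) = {epsilon, end, id, then}  (via C end, C then)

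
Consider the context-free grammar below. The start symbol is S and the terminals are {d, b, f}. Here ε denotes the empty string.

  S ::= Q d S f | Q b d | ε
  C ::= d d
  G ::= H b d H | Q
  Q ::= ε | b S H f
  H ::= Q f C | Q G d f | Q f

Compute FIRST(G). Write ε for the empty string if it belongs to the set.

{ε, b, d, f}

FIRST(C): from C::=d d we get {d}. So FIRST(C) = {d}.
FIRST(Q): from Q::=ε we get {ε}; from Q::=b S H f we get {b}. So FIRST(Q) = {ε, b}.
FIRST(S): from S::=Q d S f we get {b, d}; from S::=Q b d we get {b}; from S::=ε we get {ε}. So FIRST(S) = {ε, b, d}.
FIRST(G): from G::=H b d H we get {b, d, f}; from G::=Q we get {ε, b}. So FIRST(G) = {ε, b, d, f}.
FIRST(H): from H::=Q f C we get {b, f}; from H::=Q G d f we get {b, d, f}; from H::=Q f we get {b, f}. So FIRST(H) = {b, d, f}.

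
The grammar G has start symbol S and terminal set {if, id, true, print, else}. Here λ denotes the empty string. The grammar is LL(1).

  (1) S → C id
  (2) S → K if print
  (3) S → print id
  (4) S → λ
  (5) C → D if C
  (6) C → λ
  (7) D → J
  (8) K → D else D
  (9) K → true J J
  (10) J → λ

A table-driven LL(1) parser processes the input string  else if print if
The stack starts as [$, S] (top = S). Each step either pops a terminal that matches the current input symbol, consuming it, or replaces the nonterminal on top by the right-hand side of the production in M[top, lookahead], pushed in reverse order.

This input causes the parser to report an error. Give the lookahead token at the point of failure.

step 1: stack=$ S  input=else if print if $  — expand S → K if print
step 2: stack=$ print if K  input=else if print if $  — expand K → D else D
step 3: stack=$ print if D else D  input=else if print if $  — expand D → J
step 4: stack=$ print if D else J  input=else if print if $  — expand J → λ
step 5: stack=$ print if D else  input=else if print if $  — match else
step 6: stack=$ print if D  input=if print if $  — expand D → J
step 7: stack=$ print if J  input=if print if $  — expand J → λ
step 8: stack=$ print if  input=if print if $  — match if
step 9: stack=$ print  input=print if $  — match print
step 10: stack=$  input=if $  — error: stack empty but input remains

if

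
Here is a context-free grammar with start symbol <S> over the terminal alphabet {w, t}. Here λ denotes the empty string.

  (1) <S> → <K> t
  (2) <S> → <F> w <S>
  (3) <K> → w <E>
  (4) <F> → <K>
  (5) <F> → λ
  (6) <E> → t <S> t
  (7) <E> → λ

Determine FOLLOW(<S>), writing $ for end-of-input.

{$, t}

FIRST(<K>) = {w}
FIRST(<E>) = {λ, t}
FIRST(<F>) = {λ, w}  (via <K>)
FIRST(<S>) = {w}  (via <K> t, <F> w <S>)
FOLLOW(<S>) includes $ since <S> is the start symbol.
FOLLOW(<S>): in <S>→<F> w <S>, the suffix after <S> is empty (adds nothing new); in <E>→t <S> t, <S> is followed by t with FIRST {t}. Thus FOLLOW(<S>) = {$, t}.
FOLLOW(<F>): in <S>→<F> w <S>, <F> is followed by w <S> with FIRST {w}. Thus FOLLOW(<F>) = {w}.
FOLLOW(<K>): in <S>→<K> t, <K> is followed by t with FIRST {t}; in <F>→<K>, the suffix after <K> is empty, so FOLLOW(<K>) ⊇ FOLLOW(<F>) = {w}. Thus FOLLOW(<K>) = {t, w}.
FOLLOW(<E>): in <K>→w <E>, the suffix after <E> is empty, so FOLLOW(<E>) ⊇ FOLLOW(<K>) = {t, w}. Thus FOLLOW(<E>) = {t, w}.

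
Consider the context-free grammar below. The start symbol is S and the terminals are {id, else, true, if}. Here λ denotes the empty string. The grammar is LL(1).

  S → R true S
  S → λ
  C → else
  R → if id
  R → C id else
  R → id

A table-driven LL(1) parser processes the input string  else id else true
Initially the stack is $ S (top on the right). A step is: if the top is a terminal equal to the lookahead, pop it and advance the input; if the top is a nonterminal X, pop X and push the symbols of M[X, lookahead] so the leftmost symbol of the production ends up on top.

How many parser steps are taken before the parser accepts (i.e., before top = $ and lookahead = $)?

     Stack                  Input                Action
  1  $ S                    else id else true $  expand S → R true S
  2  $ S true R             else id else true $  expand R → C id else
  3  $ S true else id C     else id else true $  expand C → else
  4  $ S true else id else  else id else true $  match else
  5  $ S true else id       id else true $       match id
  6  $ S true else          else true $          match else
  7  $ S true               true $               match true
  8  $ S                    $                    expand S → λ
Accept reached after 8 steps.

8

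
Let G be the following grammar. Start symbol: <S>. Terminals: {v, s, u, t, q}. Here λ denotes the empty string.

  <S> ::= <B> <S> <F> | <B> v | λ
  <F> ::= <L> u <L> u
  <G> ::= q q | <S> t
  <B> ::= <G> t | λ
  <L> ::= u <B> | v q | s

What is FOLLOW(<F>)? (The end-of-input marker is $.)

FIRST(<L>) = {s, u, v}
FIRST(<F>) = {s, u, v}  (via <L> u <L> u)
FIRST(<S>) = {λ, q, s, t, u, v}  (via <B> <S> <F>, <B> v)
FIRST(<G>) = {q, s, t, u, v}  (via <S> t)
FIRST(<B>) = {λ, q, s, t, u, v}  (via <G> t)
FOLLOW(<S>) includes $ since <S> is the start symbol.
FOLLOW(<S>): in <S>::=<B> <S> <F>, <S> is followed by <F> with FIRST {s, u, v}; in <G>::=<S> t, <S> is followed by t with FIRST {t}. Thus FOLLOW(<S>) = {$, s, t, u, v}.
FOLLOW(<F>): in <S>::=<B> <S> <F>, the suffix after <F> is empty, so FOLLOW(<F>) ⊇ FOLLOW(<S>) = {$, s, t, u, v}. Thus FOLLOW(<F>) = {$, s, t, u, v}.
FOLLOW(<G>): in <B>::=<G> t, <G> is followed by t with FIRST {t}. Thus FOLLOW(<G>) = {t}.
FOLLOW(<L>): in <F>::=<L> u <L> u (occurrence 1), <L> is followed by u <L> u with FIRST {u}; in <F>::=<L> u <L> u (occurrence 2), <L> is followed by u with FIRST {u}. Thus FOLLOW(<L>) = {u}.
FOLLOW(<B>): in <S>::=<B> <S> <F>, <B> is followed by <S> <F> with FIRST {q, s, t, u, v}; in <S>::=<B> v, <B> is followed by v with FIRST {v}; in <L>::=u <B>, the suffix after <B> is empty, so FOLLOW(<B>) ⊇ FOLLOW(<L>) = {u}. Thus FOLLOW(<B>) = {q, s, t, u, v}.

{$, s, t, u, v}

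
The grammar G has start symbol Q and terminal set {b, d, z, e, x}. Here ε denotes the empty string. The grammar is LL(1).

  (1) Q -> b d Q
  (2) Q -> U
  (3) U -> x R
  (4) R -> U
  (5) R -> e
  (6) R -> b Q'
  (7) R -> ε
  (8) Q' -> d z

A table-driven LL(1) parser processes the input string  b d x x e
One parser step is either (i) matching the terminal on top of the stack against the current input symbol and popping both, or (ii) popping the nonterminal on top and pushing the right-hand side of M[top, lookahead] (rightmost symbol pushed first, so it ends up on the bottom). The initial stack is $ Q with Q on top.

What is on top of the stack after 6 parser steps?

R

step 1: stack=$ Q  input=b d x x e $  — expand Q -> b d Q
step 2: stack=$ Q d b  input=b d x x e $  — match b
step 3: stack=$ Q d  input=d x x e $  — match d
step 4: stack=$ Q  input=x x e $  — expand Q -> U
step 5: stack=$ U  input=x x e $  — expand U -> x R
step 6: stack=$ R x  input=x x e $  — match x
Stack after step 6: $ R (top = R).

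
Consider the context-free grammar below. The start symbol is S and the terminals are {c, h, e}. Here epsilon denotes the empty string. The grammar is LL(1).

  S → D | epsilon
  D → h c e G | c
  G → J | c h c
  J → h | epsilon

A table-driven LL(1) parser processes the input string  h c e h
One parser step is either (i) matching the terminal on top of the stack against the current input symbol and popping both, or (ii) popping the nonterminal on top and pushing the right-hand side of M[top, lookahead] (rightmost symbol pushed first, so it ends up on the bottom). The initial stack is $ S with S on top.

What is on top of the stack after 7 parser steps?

h

     Stack      Input      Action
  1  $ S        h c e h $  expand S → D
  2  $ D        h c e h $  expand D → h c e G
  3  $ G e c h  h c e h $  match h
  4  $ G e c    c e h $    match c
  5  $ G e      e h $      match e
  6  $ G        h $        expand G → J
  7  $ J        h $        expand J → h
Stack after step 7: $ h (top = h).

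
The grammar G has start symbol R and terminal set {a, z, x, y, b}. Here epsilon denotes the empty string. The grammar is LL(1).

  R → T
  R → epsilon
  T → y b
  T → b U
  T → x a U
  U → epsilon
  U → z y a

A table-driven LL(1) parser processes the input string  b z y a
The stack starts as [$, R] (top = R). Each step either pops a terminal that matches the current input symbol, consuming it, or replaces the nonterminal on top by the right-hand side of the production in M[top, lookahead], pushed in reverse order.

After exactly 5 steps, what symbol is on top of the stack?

step 1: stack=$ R  input=b z y a $  — expand R → T
step 2: stack=$ T  input=b z y a $  — expand T → b U
step 3: stack=$ U b  input=b z y a $  — match b
step 4: stack=$ U  input=z y a $  — expand U → z y a
step 5: stack=$ a y z  input=z y a $  — match z
Stack after step 5: $ a y (top = y).

y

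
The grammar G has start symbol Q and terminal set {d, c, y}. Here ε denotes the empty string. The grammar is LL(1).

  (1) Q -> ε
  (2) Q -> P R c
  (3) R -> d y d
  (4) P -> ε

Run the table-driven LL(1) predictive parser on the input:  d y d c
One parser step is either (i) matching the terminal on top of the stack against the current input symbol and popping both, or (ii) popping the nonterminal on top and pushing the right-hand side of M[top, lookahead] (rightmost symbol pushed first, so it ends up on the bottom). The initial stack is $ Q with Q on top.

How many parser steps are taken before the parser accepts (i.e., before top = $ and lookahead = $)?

     Stack      Input      Action
  1  $ Q        d y d c $  expand Q -> P R c
  2  $ c R P    d y d c $  expand P -> ε
  3  $ c R      d y d c $  expand R -> d y d
  4  $ c d y d  d y d c $  match d
  5  $ c d y    y d c $    match y
  6  $ c d      d c $      match d
  7  $ c        c $        match c
Accept reached after 7 steps.

7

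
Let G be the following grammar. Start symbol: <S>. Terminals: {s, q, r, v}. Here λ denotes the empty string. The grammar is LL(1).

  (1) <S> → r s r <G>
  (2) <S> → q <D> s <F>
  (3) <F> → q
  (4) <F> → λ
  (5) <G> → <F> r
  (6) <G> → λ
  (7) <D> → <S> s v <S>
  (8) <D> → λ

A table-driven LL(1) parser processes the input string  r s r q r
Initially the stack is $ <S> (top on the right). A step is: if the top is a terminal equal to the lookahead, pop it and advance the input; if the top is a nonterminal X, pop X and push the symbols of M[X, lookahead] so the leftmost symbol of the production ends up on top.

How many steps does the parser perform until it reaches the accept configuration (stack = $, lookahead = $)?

     Stack        Input        Action
  1  $ <S>        r s r q r $  expand <S> → r s r <G>
  2  $ <G> r s r  r s r q r $  match r
  3  $ <G> r s    s r q r $    match s
  4  $ <G> r      r q r $      match r
  5  $ <G>        q r $        expand <G> → <F> r
  6  $ r <F>      q r $        expand <F> → q
  7  $ r q        q r $        match q
  8  $ r          r $          match r
Accept reached after 8 steps.

8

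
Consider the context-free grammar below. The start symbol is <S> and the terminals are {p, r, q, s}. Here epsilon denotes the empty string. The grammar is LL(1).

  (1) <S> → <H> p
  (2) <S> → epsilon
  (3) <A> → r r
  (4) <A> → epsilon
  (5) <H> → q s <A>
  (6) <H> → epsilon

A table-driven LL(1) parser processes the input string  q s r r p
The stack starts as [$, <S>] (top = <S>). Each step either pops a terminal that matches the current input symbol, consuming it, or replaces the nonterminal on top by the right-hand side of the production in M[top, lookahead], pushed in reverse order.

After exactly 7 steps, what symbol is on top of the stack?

p

     Stack        Input        Action
  1  $ <S>        q s r r p $  expand <S> → <H> p
  2  $ p <H>      q s r r p $  expand <H> → q s <A>
  3  $ p <A> s q  q s r r p $  match q
  4  $ p <A> s    s r r p $    match s
  5  $ p <A>      r r p $      expand <A> → r r
  6  $ p r r      r r p $      match r
  7  $ p r        r p $        match r
Stack after step 7: $ p (top = p).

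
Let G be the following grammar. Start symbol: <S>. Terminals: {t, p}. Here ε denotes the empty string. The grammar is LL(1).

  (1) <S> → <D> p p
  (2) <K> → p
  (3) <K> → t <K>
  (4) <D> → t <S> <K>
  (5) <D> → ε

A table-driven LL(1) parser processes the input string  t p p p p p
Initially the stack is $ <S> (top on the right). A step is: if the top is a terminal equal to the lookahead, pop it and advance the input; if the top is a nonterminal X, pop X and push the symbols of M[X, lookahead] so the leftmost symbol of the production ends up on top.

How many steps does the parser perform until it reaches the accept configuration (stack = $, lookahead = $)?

11

      Stack              Input          Action
   1  $ <S>              t p p p p p $  expand <S> → <D> p p
   2  $ p p <D>          t p p p p p $  expand <D> → t <S> <K>
   3  $ p p <K> <S> t    t p p p p p $  match t
   4  $ p p <K> <S>      p p p p p $    expand <S> → <D> p p
   5  $ p p <K> p p <D>  p p p p p $    expand <D> → ε
   6  $ p p <K> p p      p p p p p $    match p
   7  $ p p <K> p        p p p p $      match p
   8  $ p p <K>          p p p $        expand <K> → p
   9  $ p p p            p p p $        match p
  10  $ p p              p p $          match p
  11  $ p                p $            match p
Accept reached after 11 steps.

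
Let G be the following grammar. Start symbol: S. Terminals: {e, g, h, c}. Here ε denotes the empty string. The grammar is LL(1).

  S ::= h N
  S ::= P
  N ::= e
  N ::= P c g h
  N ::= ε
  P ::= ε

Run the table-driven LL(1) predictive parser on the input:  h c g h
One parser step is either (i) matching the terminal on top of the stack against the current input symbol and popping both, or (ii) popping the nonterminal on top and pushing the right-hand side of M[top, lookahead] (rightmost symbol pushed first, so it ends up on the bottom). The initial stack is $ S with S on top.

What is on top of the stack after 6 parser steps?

step 1: stack=$ S  input=h c g h $  — expand S ::= h N
step 2: stack=$ N h  input=h c g h $  — match h
step 3: stack=$ N  input=c g h $  — expand N ::= P c g h
step 4: stack=$ h g c P  input=c g h $  — expand P ::= ε
step 5: stack=$ h g c  input=c g h $  — match c
step 6: stack=$ h g  input=g h $  — match g
Stack after step 6: $ h (top = h).

h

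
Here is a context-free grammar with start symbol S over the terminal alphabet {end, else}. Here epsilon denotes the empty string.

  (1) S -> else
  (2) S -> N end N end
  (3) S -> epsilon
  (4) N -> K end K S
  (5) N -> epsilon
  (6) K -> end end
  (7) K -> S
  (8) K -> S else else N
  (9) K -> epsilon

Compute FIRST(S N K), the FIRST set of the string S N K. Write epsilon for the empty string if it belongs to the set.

FIRST(S) = {epsilon, else, end}  (via N end N end)
FIRST(K) = {epsilon, else, end}  (via S, S else else N)
FIRST(N) = {epsilon, else, end}  (via K end K S)
FIRST(S N K): take FIRST of each symbol in turn, carrying on past any symbol whose FIRST contains epsilon; result {epsilon, else, end}.

{epsilon, else, end}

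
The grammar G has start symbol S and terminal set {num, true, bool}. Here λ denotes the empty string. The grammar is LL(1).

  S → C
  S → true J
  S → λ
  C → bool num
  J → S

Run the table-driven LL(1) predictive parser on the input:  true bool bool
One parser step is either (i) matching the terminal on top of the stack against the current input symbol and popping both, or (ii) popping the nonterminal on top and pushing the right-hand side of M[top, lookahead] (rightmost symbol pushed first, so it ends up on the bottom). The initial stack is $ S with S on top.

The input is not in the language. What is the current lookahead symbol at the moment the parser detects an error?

bool

step 1: stack=$ S  input=true bool bool $  — expand S → true J
step 2: stack=$ J true  input=true bool bool $  — match true
step 3: stack=$ J  input=bool bool $  — expand J → S
step 4: stack=$ S  input=bool bool $  — expand S → C
step 5: stack=$ C  input=bool bool $  — expand C → bool num
step 6: stack=$ num bool  input=bool bool $  — match bool
step 7: stack=$ num  input=bool $  — error: top is terminal num but lookahead is bool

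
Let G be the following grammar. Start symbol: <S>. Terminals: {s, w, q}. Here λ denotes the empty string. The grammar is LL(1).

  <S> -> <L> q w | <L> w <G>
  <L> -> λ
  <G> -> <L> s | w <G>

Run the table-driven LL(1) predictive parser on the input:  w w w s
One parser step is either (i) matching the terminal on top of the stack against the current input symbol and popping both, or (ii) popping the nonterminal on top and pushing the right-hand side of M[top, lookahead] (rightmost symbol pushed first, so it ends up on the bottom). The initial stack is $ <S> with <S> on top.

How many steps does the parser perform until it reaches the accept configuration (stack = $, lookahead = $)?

      Stack        Input      Action
   1  $ <S>        w w w s $  expand <S> -> <L> w <G>
   2  $ <G> w <L>  w w w s $  expand <L> -> λ
   3  $ <G> w      w w w s $  match w
   4  $ <G>        w w s $    expand <G> -> w <G>
   5  $ <G> w      w w s $    match w
   6  $ <G>        w s $      expand <G> -> w <G>
   7  $ <G> w      w s $      match w
   8  $ <G>        s $        expand <G> -> <L> s
   9  $ s <L>      s $        expand <L> -> λ
  10  $ s          s $        match s
Accept reached after 10 steps.

10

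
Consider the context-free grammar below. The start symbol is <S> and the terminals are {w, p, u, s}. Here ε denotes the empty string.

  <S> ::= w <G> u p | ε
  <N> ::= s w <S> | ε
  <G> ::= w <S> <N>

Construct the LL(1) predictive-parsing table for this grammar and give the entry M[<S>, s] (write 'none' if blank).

<S> ::= ε

FIRST(<S>) = {ε, w}
FIRST(<N>) = {ε, s}
FIRST(<G>) = {w}
FOLLOW(<S>) includes $ since <S> is the start symbol.
FOLLOW(<G>): in <S>::=w <G> u p, <G> is followed by u p with FIRST {u}. Thus FOLLOW(<G>) = {u}.
FOLLOW(<N>): in <G>::=w <S> <N>, the suffix after <N> is empty, so FOLLOW(<N>) ⊇ FOLLOW(<G>) = {u}. Thus FOLLOW(<N>) = {u}.
FOLLOW(<S>): in <N>::=s w <S>, the suffix after <S> is empty, so FOLLOW(<S>) ⊇ FOLLOW(<N>) = {u}; in <G>::=w <S> <N>, <S> is followed by <N> with FIRST {ε, s}; in <G>::=w <S> <N>, the suffix after <S> is nullable, so FOLLOW(<S>) ⊇ FOLLOW(<G>) = {u}. Thus FOLLOW(<S>) = {$, s, u}.
For <S> ::= w <G> u p: FIRST(w <G> u p) = {w}, so it goes in M[<S>, t] for t ∈ {w}.
For <S> ::= ε: FIRST(ε) = {ε}, so it goes in M[<S>, t] for t ∈ {}; since ε ∈ FIRST, also for every t ∈ FOLLOW(<S>) = {$, s, u}.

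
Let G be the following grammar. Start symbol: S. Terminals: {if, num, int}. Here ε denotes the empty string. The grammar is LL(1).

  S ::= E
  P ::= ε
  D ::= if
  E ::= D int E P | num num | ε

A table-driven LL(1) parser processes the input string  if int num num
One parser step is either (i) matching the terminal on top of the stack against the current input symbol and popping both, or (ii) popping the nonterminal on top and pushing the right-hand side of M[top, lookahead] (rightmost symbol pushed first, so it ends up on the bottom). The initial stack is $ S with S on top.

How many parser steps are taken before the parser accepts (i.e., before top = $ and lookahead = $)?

9

step 1: stack=$ S  input=if int num num $  — expand S ::= E
step 2: stack=$ E  input=if int num num $  — expand E ::= D int E P
step 3: stack=$ P E int D  input=if int num num $  — expand D ::= if
step 4: stack=$ P E int if  input=if int num num $  — match if
step 5: stack=$ P E int  input=int num num $  — match int
step 6: stack=$ P E  input=num num $  — expand E ::= num num
step 7: stack=$ P num num  input=num num $  — match num
step 8: stack=$ P num  input=num $  — match num
step 9: stack=$ P  input=$  — expand P ::= ε
Accept reached after 9 steps.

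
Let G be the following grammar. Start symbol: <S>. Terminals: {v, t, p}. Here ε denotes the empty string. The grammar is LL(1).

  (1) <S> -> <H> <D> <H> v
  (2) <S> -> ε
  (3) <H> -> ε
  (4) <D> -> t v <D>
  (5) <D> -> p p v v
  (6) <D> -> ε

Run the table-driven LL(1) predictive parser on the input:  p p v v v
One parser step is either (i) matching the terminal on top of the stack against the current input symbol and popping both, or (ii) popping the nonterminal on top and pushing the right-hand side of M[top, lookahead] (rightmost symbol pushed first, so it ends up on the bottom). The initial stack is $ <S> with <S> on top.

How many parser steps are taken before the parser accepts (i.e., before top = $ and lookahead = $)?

9

     Stack            Input        Action
  1  $ <S>            p p v v v $  expand <S> -> <H> <D> <H> v
  2  $ v <H> <D> <H>  p p v v v $  expand <H> -> ε
  3  $ v <H> <D>      p p v v v $  expand <D> -> p p v v
  4  $ v <H> v v p p  p p v v v $  match p
  5  $ v <H> v v p    p v v v $    match p
  6  $ v <H> v v      v v v $      match v
  7  $ v <H> v        v v $        match v
  8  $ v <H>          v $          expand <H> -> ε
  9  $ v              v $          match v
Accept reached after 9 steps.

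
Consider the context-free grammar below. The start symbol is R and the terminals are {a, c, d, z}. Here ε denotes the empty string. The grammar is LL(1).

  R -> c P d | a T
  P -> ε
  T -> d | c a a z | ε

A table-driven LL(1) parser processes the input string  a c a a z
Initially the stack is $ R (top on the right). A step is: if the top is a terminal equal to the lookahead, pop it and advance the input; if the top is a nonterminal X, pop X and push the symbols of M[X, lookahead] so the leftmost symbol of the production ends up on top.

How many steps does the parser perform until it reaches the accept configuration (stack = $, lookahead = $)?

     Stack      Input        Action
  1  $ R        a c a a z $  expand R -> a T
  2  $ T a      a c a a z $  match a
  3  $ T        c a a z $    expand T -> c a a z
  4  $ z a a c  c a a z $    match c
  5  $ z a a    a a z $      match a
  6  $ z a      a z $        match a
  7  $ z        z $          match z
Accept reached after 7 steps.

7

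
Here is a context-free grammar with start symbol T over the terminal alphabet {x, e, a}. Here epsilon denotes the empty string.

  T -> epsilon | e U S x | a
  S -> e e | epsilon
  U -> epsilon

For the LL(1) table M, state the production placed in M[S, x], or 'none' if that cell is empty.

S -> epsilon

FIRST(T) = {epsilon, a, e}
FIRST(S) = {epsilon, e}
FIRST(U) = {epsilon}
FOLLOW(T) includes $ since T is the start symbol.
FOLLOW(S): in T->e U S x, S is followed by x with FIRST {x}. Thus FOLLOW(S) = {x}.
For S -> e e: FIRST(e e) = {e}, so it goes in M[S, t] for t ∈ {e}.
For S -> epsilon: FIRST(epsilon) = {epsilon}, so it goes in M[S, t] for t ∈ {}; since epsilon ∈ FIRST, also for every t ∈ FOLLOW(S) = {x}.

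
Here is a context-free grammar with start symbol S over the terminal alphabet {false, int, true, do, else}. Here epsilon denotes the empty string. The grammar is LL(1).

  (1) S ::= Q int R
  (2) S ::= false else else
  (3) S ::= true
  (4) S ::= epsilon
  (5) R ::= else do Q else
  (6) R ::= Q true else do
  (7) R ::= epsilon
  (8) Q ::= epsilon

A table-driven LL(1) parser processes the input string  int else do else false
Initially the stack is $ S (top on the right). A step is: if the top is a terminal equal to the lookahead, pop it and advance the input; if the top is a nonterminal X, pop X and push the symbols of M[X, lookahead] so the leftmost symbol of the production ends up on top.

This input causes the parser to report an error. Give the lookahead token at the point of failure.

false

step 1: stack=$ S  input=int else do else false $  — expand S ::= Q int R
step 2: stack=$ R int Q  input=int else do else false $  — expand Q ::= epsilon
step 3: stack=$ R int  input=int else do else false $  — match int
step 4: stack=$ R  input=else do else false $  — expand R ::= else do Q else
step 5: stack=$ else Q do else  input=else do else false $  — match else
step 6: stack=$ else Q do  input=do else false $  — match do
step 7: stack=$ else Q  input=else false $  — expand Q ::= epsilon
step 8: stack=$ else  input=else false $  — match else
step 9: stack=$  input=false $  — error: stack empty but input remains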